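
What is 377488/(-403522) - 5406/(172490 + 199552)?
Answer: -11885235869/12510594327 ≈ -0.95001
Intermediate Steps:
377488/(-403522) - 5406/(172490 + 199552) = 377488*(-1/403522) - 5406/372042 = -188744/201761 - 5406*1/372042 = -188744/201761 - 901/62007 = -11885235869/12510594327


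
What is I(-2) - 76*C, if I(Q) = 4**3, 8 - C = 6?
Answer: -88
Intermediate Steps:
C = 2 (C = 8 - 1*6 = 8 - 6 = 2)
I(Q) = 64
I(-2) - 76*C = 64 - 76*2 = 64 - 152 = -88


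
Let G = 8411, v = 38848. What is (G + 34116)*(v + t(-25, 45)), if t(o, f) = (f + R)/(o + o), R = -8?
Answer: 82602871301/50 ≈ 1.6521e+9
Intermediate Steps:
t(o, f) = (-8 + f)/(2*o) (t(o, f) = (f - 8)/(o + o) = (-8 + f)/((2*o)) = (-8 + f)*(1/(2*o)) = (-8 + f)/(2*o))
(G + 34116)*(v + t(-25, 45)) = (8411 + 34116)*(38848 + (½)*(-8 + 45)/(-25)) = 42527*(38848 + (½)*(-1/25)*37) = 42527*(38848 - 37/50) = 42527*(1942363/50) = 82602871301/50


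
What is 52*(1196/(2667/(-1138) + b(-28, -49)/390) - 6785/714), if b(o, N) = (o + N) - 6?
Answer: -1256760630190/50630811 ≈ -24822.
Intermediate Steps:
b(o, N) = -6 + N + o (b(o, N) = (N + o) - 6 = -6 + N + o)
52*(1196/(2667/(-1138) + b(-28, -49)/390) - 6785/714) = 52*(1196/(2667/(-1138) + (-6 - 49 - 28)/390) - 6785/714) = 52*(1196/(2667*(-1/1138) - 83*1/390) - 6785*1/714) = 52*(1196/(-2667/1138 - 83/390) - 6785/714) = 52*(1196/(-283646/110955) - 6785/714) = 52*(1196*(-110955/283646) - 6785/714) = 52*(-66351090/141823 - 6785/714) = 52*(-48336947315/101261622) = -1256760630190/50630811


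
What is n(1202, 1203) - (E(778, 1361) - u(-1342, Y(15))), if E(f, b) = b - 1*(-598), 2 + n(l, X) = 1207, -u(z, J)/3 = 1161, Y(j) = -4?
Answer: -4237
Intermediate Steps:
u(z, J) = -3483 (u(z, J) = -3*1161 = -3483)
n(l, X) = 1205 (n(l, X) = -2 + 1207 = 1205)
E(f, b) = 598 + b (E(f, b) = b + 598 = 598 + b)
n(1202, 1203) - (E(778, 1361) - u(-1342, Y(15))) = 1205 - ((598 + 1361) - 1*(-3483)) = 1205 - (1959 + 3483) = 1205 - 1*5442 = 1205 - 5442 = -4237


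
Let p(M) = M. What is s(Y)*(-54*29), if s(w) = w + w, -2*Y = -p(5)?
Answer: -7830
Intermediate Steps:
Y = 5/2 (Y = -(-1)*5/2 = -1/2*(-5) = 5/2 ≈ 2.5000)
s(w) = 2*w
s(Y)*(-54*29) = (2*(5/2))*(-54*29) = 5*(-1566) = -7830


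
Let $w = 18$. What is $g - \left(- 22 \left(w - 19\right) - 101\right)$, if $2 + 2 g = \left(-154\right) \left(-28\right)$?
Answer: $2234$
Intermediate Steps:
$g = 2155$ ($g = -1 + \frac{\left(-154\right) \left(-28\right)}{2} = -1 + \frac{1}{2} \cdot 4312 = -1 + 2156 = 2155$)
$g - \left(- 22 \left(w - 19\right) - 101\right) = 2155 - \left(- 22 \left(18 - 19\right) - 101\right) = 2155 - \left(\left(-22\right) \left(-1\right) - 101\right) = 2155 - \left(22 - 101\right) = 2155 - -79 = 2155 + 79 = 2234$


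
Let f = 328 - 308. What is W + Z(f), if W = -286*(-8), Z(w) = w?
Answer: 2308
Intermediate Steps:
f = 20
W = 2288
W + Z(f) = 2288 + 20 = 2308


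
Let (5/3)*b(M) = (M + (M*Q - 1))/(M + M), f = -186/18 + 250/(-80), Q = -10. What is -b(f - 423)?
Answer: 282753/104750 ≈ 2.6993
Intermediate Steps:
f = -323/24 (f = -186*1/18 + 250*(-1/80) = -31/3 - 25/8 = -323/24 ≈ -13.458)
b(M) = 3*(-1 - 9*M)/(10*M) (b(M) = 3*((M + (M*(-10) - 1))/(M + M))/5 = 3*((M + (-10*M - 1))/((2*M)))/5 = 3*((M + (-1 - 10*M))*(1/(2*M)))/5 = 3*((-1 - 9*M)*(1/(2*M)))/5 = 3*((-1 - 9*M)/(2*M))/5 = 3*(-1 - 9*M)/(10*M))
-b(f - 423) = -3*(-1 - 9*(-323/24 - 423))/(10*(-323/24 - 423)) = -3*(-1 - 9*(-10475/24))/(10*(-10475/24)) = -3*(-24)*(-1 + 31425/8)/(10*10475) = -3*(-24)*31417/(10*10475*8) = -1*(-282753/104750) = 282753/104750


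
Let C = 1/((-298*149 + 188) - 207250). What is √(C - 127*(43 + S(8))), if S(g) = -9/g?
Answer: I*√11367194381/1462 ≈ 72.926*I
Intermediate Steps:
C = -1/251464 (C = 1/((-44402 + 188) - 207250) = 1/(-44214 - 207250) = 1/(-251464) = -1/251464 ≈ -3.9767e-6)
√(C - 127*(43 + S(8))) = √(-1/251464 - 127*(43 - 9/8)) = √(-1/251464 - 127*335/8) = √(-1/251464 - 42545/8) = √(-668658493/125732) = I*√11367194381/1462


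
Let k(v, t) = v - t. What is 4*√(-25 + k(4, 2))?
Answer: 4*I*√23 ≈ 19.183*I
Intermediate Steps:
4*√(-25 + k(4, 2)) = 4*√(-25 + (4 - 1*2)) = 4*√(-25 + (4 - 2)) = 4*√(-25 + 2) = 4*√(-23) = 4*(I*√23) = 4*I*√23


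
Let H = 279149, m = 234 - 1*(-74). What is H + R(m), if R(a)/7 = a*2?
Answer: 283461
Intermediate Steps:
m = 308 (m = 234 + 74 = 308)
R(a) = 14*a (R(a) = 7*(a*2) = 7*(2*a) = 14*a)
H + R(m) = 279149 + 14*308 = 279149 + 4312 = 283461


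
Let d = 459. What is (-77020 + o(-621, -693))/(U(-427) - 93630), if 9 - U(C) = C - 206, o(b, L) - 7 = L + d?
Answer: 2861/3444 ≈ 0.83072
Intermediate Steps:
o(b, L) = 466 + L (o(b, L) = 7 + (L + 459) = 7 + (459 + L) = 466 + L)
U(C) = 215 - C (U(C) = 9 - (C - 206) = 9 - (-206 + C) = 9 + (206 - C) = 215 - C)
(-77020 + o(-621, -693))/(U(-427) - 93630) = (-77020 + (466 - 693))/((215 - 1*(-427)) - 93630) = (-77020 - 227)/((215 + 427) - 93630) = -77247/(642 - 93630) = -77247/(-92988) = -77247*(-1/92988) = 2861/3444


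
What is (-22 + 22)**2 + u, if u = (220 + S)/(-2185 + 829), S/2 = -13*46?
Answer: 244/339 ≈ 0.71976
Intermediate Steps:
S = -1196 (S = 2*(-13*46) = 2*(-598) = -1196)
u = 244/339 (u = (220 - 1196)/(-2185 + 829) = -976/(-1356) = -976*(-1/1356) = 244/339 ≈ 0.71976)
(-22 + 22)**2 + u = (-22 + 22)**2 + 244/339 = 0**2 + 244/339 = 0 + 244/339 = 244/339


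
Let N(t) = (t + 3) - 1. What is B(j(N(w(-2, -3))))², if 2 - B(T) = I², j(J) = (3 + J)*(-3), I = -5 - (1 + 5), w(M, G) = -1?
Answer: 14161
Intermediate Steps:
I = -11 (I = -5 - 1*6 = -5 - 6 = -11)
N(t) = 2 + t (N(t) = (3 + t) - 1 = 2 + t)
j(J) = -9 - 3*J
B(T) = -119 (B(T) = 2 - 1*(-11)² = 2 - 1*121 = 2 - 121 = -119)
B(j(N(w(-2, -3))))² = (-119)² = 14161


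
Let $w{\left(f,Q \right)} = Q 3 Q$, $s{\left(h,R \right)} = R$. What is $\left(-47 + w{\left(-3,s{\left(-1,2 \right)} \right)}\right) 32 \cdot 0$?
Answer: $0$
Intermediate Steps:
$w{\left(f,Q \right)} = 3 Q^{2}$ ($w{\left(f,Q \right)} = 3 Q Q = 3 Q^{2}$)
$\left(-47 + w{\left(-3,s{\left(-1,2 \right)} \right)}\right) 32 \cdot 0 = \left(-47 + 3 \cdot 2^{2}\right) 32 \cdot 0 = \left(-47 + 3 \cdot 4\right) 32 \cdot 0 = \left(-47 + 12\right) 32 \cdot 0 = \left(-35\right) 32 \cdot 0 = \left(-1120\right) 0 = 0$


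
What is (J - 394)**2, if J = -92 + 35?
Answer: 203401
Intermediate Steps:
J = -57
(J - 394)**2 = (-57 - 394)**2 = (-451)**2 = 203401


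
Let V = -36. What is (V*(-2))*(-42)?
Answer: -3024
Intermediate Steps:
(V*(-2))*(-42) = -36*(-2)*(-42) = 72*(-42) = -3024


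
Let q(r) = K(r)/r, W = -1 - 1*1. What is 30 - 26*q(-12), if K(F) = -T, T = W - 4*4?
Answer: 69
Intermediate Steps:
W = -2 (W = -1 - 1 = -2)
T = -18 (T = -2 - 4*4 = -2 - 16 = -18)
K(F) = 18 (K(F) = -1*(-18) = 18)
q(r) = 18/r
30 - 26*q(-12) = 30 - 468/(-12) = 30 - 468*(-1)/12 = 30 - 26*(-3/2) = 30 + 39 = 69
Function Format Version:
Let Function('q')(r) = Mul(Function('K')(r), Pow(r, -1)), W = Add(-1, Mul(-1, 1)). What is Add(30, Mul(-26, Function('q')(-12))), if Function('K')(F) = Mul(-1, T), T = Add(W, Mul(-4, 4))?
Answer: 69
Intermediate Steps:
W = -2 (W = Add(-1, -1) = -2)
T = -18 (T = Add(-2, Mul(-4, 4)) = Add(-2, -16) = -18)
Function('K')(F) = 18 (Function('K')(F) = Mul(-1, -18) = 18)
Function('q')(r) = Mul(18, Pow(r, -1))
Add(30, Mul(-26, Function('q')(-12))) = Add(30, Mul(-26, Mul(18, Pow(-12, -1)))) = Add(30, Mul(-26, Mul(18, Rational(-1, 12)))) = Add(30, Mul(-26, Rational(-3, 2))) = Add(30, 39) = 69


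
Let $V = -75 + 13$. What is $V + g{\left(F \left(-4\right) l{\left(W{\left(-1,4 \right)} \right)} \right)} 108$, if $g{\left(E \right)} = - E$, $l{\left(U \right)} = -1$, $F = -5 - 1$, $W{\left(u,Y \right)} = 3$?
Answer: $2530$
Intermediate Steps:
$F = -6$
$V = -62$
$V + g{\left(F \left(-4\right) l{\left(W{\left(-1,4 \right)} \right)} \right)} 108 = -62 + - \left(-6\right) \left(-4\right) \left(-1\right) 108 = -62 + - 24 \left(-1\right) 108 = -62 + \left(-1\right) \left(-24\right) 108 = -62 + 24 \cdot 108 = -62 + 2592 = 2530$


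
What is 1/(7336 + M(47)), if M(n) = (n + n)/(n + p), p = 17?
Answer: 32/234799 ≈ 0.00013629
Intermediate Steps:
M(n) = 2*n/(17 + n) (M(n) = (n + n)/(n + 17) = (2*n)/(17 + n) = 2*n/(17 + n))
1/(7336 + M(47)) = 1/(7336 + 2*47/(17 + 47)) = 1/(7336 + 2*47/64) = 1/(7336 + 2*47*(1/64)) = 1/(7336 + 47/32) = 1/(234799/32) = 32/234799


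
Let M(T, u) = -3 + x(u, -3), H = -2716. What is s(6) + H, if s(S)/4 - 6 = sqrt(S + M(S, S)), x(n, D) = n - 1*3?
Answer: -2692 + 4*sqrt(6) ≈ -2682.2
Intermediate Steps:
x(n, D) = -3 + n (x(n, D) = n - 3 = -3 + n)
M(T, u) = -6 + u (M(T, u) = -3 + (-3 + u) = -6 + u)
s(S) = 24 + 4*sqrt(-6 + 2*S) (s(S) = 24 + 4*sqrt(S + (-6 + S)) = 24 + 4*sqrt(-6 + 2*S))
s(6) + H = (24 + 4*sqrt(-6 + 2*6)) - 2716 = (24 + 4*sqrt(-6 + 12)) - 2716 = (24 + 4*sqrt(6)) - 2716 = -2692 + 4*sqrt(6)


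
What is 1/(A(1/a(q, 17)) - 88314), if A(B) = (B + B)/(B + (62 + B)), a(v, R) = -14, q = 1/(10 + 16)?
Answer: -433/38239963 ≈ -1.1323e-5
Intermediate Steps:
q = 1/26 ≈ 0.038462
A(B) = 2*B/(62 + 2*B) (A(B) = (2*B)/(62 + 2*B) = 2*B/(62 + 2*B))
1/(A(1/a(q, 17)) - 88314) = 1/(1/((-14)*(31 + 1/(-14))) - 88314) = 1/(-1/(14*(31 - 1/14)) - 88314) = 1/(-1/(14*433/14) - 88314) = 1/(-1/14*14/433 - 88314) = 1/(-1/433 - 88314) = 1/(-38239963/433) = -433/38239963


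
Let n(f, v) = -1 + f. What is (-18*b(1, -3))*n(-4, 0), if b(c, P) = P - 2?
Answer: -450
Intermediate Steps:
b(c, P) = -2 + P
(-18*b(1, -3))*n(-4, 0) = (-18*(-2 - 3))*(-1 - 4) = -18*(-5)*(-5) = 90*(-5) = -450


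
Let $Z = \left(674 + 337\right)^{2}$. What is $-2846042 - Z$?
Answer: $-3868163$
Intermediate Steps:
$Z = 1022121$ ($Z = 1011^{2} = 1022121$)
$-2846042 - Z = -2846042 - 1022121 = -3868163$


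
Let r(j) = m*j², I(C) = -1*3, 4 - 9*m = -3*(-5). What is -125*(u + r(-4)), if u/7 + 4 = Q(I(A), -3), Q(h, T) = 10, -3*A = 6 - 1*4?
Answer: -25250/9 ≈ -2805.6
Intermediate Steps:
m = -11/9 (m = 4/9 - (-1)*(-5)/3 = 4/9 - ⅑*15 = 4/9 - 5/3 = -11/9 ≈ -1.2222)
A = -⅔ (A = -(6 - 1*4)/3 = -(6 - 4)/3 = -⅓*2 = -⅔ ≈ -0.66667)
I(C) = -3
r(j) = -11*j²/9
u = 42 (u = -28 + 7*10 = -28 + 70 = 42)
-125*(u + r(-4)) = -125*(42 - 11/9*(-4)²) = -125*(42 - 11/9*16) = -125*(42 - 176/9) = -125*202/9 = -25250/9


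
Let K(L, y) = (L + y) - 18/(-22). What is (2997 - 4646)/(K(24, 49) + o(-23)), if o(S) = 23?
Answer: -18139/1065 ≈ -17.032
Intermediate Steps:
K(L, y) = 9/11 + L + y (K(L, y) = (L + y) - 18*(-1/22) = (L + y) + 9/11 = 9/11 + L + y)
(2997 - 4646)/(K(24, 49) + o(-23)) = (2997 - 4646)/((9/11 + 24 + 49) + 23) = -1649/(812/11 + 23) = -1649/1065/11 = -1649*11/1065 = -18139/1065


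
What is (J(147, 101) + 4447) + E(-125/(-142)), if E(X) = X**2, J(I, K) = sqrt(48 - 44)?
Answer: 89725261/20164 ≈ 4449.8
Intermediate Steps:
J(I, K) = 2 (J(I, K) = sqrt(4) = 2)
(J(147, 101) + 4447) + E(-125/(-142)) = (2 + 4447) + (-125/(-142))**2 = 4449 + (-125*(-1/142))**2 = 4449 + (125/142)**2 = 4449 + 15625/20164 = 89725261/20164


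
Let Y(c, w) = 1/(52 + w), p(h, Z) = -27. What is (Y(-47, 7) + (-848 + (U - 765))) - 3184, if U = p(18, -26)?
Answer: -284615/59 ≈ -4824.0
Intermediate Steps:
U = -27
(Y(-47, 7) + (-848 + (U - 765))) - 3184 = (1/(52 + 7) + (-848 + (-27 - 765))) - 3184 = (1/59 + (-848 - 792)) - 3184 = (1/59 - 1640) - 3184 = -96759/59 - 3184 = -284615/59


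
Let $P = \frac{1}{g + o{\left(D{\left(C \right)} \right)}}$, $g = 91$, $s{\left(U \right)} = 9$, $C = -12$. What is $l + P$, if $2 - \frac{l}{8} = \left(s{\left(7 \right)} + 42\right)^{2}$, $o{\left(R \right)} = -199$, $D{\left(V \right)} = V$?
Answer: $- \frac{2245537}{108} \approx -20792.0$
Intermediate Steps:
$P = - \frac{1}{108}$ ($P = \frac{1}{91 - 199} = \frac{1}{-108} = - \frac{1}{108} \approx -0.0092593$)
$l = -20792$ ($l = 16 - 8 \left(9 + 42\right)^{2} = 16 - 8 \cdot 51^{2} = 16 - 20808 = -20792$)
$l + P = -20792 - \frac{1}{108} = - \frac{2245537}{108}$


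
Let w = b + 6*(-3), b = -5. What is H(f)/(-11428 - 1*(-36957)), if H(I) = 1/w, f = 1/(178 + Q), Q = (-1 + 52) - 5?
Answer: -1/587167 ≈ -1.7031e-6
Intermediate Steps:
Q = 46 (Q = 51 - 5 = 46)
f = 1/224 (f = 1/(178 + 46) = 1/224 ≈ 0.0044643)
w = -23 (w = -5 + 6*(-3) = -5 - 18 = -23)
H(I) = -1/23 (H(I) = 1/(-23) = -1/23)
H(f)/(-11428 - 1*(-36957)) = -1/(23*(-11428 - 1*(-36957))) = -1/(23*(-11428 + 36957)) = -1/23/25529 = -1/23*1/25529 = -1/587167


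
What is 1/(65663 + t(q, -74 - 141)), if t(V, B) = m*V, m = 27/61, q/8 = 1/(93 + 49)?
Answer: 4331/284386561 ≈ 1.5229e-5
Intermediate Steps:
q = 4/71 (q = 8/(93 + 49) = 8/142 = 8*(1/142) = 4/71 ≈ 0.056338)
m = 27/61 (m = 27*(1/61) = 27/61 ≈ 0.44262)
t(V, B) = 27*V/61
1/(65663 + t(q, -74 - 141)) = 1/(65663 + (27/61)*(4/71)) = 1/(65663 + 108/4331) = 1/(284386561/4331) = 4331/284386561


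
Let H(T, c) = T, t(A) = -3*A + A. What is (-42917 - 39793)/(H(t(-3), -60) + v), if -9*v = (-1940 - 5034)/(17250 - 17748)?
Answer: -185353110/9959 ≈ -18612.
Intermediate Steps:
t(A) = -2*A
v = -3487/2241 (v = -(-1940 - 5034)/(9*(17250 - 17748)) = -(-6974)/(9*(-498)) = -(-6974)*(-1)/(9*498) = -⅑*3487/249 = -3487/2241 ≈ -1.5560)
(-42917 - 39793)/(H(t(-3), -60) + v) = (-42917 - 39793)/(-2*(-3) - 3487/2241) = -82710/(6 - 3487/2241) = -82710/9959/2241 = -82710*2241/9959 = -185353110/9959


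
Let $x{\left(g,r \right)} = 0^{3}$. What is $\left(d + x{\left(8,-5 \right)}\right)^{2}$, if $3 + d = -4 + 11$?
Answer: $16$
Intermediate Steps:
$d = 4$ ($d = -3 + \left(-4 + 11\right) = -3 + 7 = 4$)
$x{\left(g,r \right)} = 0$
$\left(d + x{\left(8,-5 \right)}\right)^{2} = \left(4 + 0\right)^{2} = 4^{2} = 16$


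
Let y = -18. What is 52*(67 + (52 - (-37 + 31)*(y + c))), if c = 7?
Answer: 2756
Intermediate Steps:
52*(67 + (52 - (-37 + 31)*(y + c))) = 52*(67 + (52 - (-37 + 31)*(-18 + 7))) = 52*(67 + (52 - (-6)*(-11))) = 52*(67 + (52 - 1*66)) = 52*(67 + (52 - 66)) = 52*(67 - 14) = 52*53 = 2756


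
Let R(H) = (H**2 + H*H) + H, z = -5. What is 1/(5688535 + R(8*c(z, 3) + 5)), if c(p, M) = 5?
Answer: 1/5692630 ≈ 1.7567e-7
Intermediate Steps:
R(H) = H + 2*H**2 (R(H) = (H**2 + H**2) + H = 2*H**2 + H = H + 2*H**2)
1/(5688535 + R(8*c(z, 3) + 5)) = 1/(5688535 + (8*5 + 5)*(1 + 2*(8*5 + 5))) = 1/(5688535 + (40 + 5)*(1 + 2*(40 + 5))) = 1/(5688535 + 45*(1 + 2*45)) = 1/(5688535 + 45*(1 + 90)) = 1/(5688535 + 45*91) = 1/(5688535 + 4095) = 1/5692630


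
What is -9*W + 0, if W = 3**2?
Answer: -81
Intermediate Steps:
W = 9
-9*W + 0 = -9*9 + 0 = -81 + 0 = -81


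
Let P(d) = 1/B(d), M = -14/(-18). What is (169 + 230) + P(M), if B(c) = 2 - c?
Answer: 4398/11 ≈ 399.82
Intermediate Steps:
M = 7/9 (M = -14*(-1/18) = 7/9 ≈ 0.77778)
P(d) = 1/(2 - d)
(169 + 230) + P(M) = (169 + 230) - 1/(-2 + 7/9) = 399 - 1/(-11/9) = 399 - 1*(-9/11) = 399 + 9/11 = 4398/11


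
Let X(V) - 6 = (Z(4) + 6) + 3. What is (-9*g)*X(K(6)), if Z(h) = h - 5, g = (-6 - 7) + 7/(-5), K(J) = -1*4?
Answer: 9072/5 ≈ 1814.4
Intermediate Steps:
K(J) = -4
g = -72/5 (g = -13 + 7*(-⅕) = -13 - 7/5 = -72/5 ≈ -14.400)
Z(h) = -5 + h
X(V) = 14 (X(V) = 6 + (((-5 + 4) + 6) + 3) = 6 + ((-1 + 6) + 3) = 6 + (5 + 3) = 6 + 8 = 14)
(-9*g)*X(K(6)) = -9*(-72/5)*14 = (648/5)*14 = 9072/5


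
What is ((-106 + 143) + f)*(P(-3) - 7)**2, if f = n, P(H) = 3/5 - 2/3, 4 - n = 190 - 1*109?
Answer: -89888/45 ≈ -1997.5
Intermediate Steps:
n = -77 (n = 4 - (190 - 1*109) = 4 - (190 - 109) = 4 - 1*81 = 4 - 81 = -77)
P(H) = -1/15 (P(H) = 3*(1/5) - 2*1/3 = 3/5 - 2/3 = -1/15)
f = -77
((-106 + 143) + f)*(P(-3) - 7)**2 = ((-106 + 143) - 77)*(-1/15 - 7)**2 = (37 - 77)*(-106/15)**2 = -40*11236/225 = -89888/45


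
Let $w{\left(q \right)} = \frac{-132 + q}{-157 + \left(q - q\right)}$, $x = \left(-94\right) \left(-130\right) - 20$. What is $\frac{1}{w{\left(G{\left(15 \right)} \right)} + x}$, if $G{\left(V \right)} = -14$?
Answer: $\frac{157}{1915546} \approx 8.1961 \cdot 10^{-5}$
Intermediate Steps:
$x = 12200$ ($x = 12220 - 20 = 12200$)
$w{\left(q \right)} = \frac{132}{157} - \frac{q}{157}$ ($w{\left(q \right)} = \frac{-132 + q}{-157 + 0} = \frac{-132 + q}{-157} = \left(-132 + q\right) \left(- \frac{1}{157}\right) = \frac{132}{157} - \frac{q}{157}$)
$\frac{1}{w{\left(G{\left(15 \right)} \right)} + x} = \frac{1}{\left(\frac{132}{157} - - \frac{14}{157}\right) + 12200} = \frac{1}{\left(\frac{132}{157} + \frac{14}{157}\right) + 12200} = \frac{1}{\frac{146}{157} + 12200} = \frac{1}{\frac{1915546}{157}} = \frac{157}{1915546}$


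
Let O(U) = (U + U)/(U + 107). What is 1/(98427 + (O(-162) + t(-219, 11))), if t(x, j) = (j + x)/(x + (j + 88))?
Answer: 165/16241713 ≈ 1.0159e-5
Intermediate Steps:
t(x, j) = (j + x)/(88 + j + x) (t(x, j) = (j + x)/(x + (88 + j)) = (j + x)/(88 + j + x))
O(U) = 2*U/(107 + U) (O(U) = (2*U)/(107 + U) = 2*U/(107 + U))
1/(98427 + (O(-162) + t(-219, 11))) = 1/(98427 + (2*(-162)/(107 - 162) + (11 - 219)/(88 + 11 - 219))) = 1/(98427 + (2*(-162)/(-55) - 208/(-120))) = 1/(98427 + (2*(-162)*(-1/55) - 1/120*(-208))) = 1/(98427 + (324/55 + 26/15)) = 1/(98427 + 1258/165) = 1/(16241713/165) = 165/16241713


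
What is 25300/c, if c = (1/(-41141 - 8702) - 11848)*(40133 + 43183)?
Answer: -63051395/2460070969617 ≈ -2.5630e-5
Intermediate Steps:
c = -49201419392340/49843 (c = (1/(-49843) - 11848)*83316 = (-1/49843 - 11848)*83316 = -590539865/49843*83316 = -49201419392340/49843 ≈ -9.8713e+8)
25300/c = 25300/(-49201419392340/49843) = 25300*(-49843/49201419392340) = -63051395/2460070969617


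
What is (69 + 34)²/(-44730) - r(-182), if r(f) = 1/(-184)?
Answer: -953663/4115160 ≈ -0.23174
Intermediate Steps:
r(f) = -1/184
(69 + 34)²/(-44730) - r(-182) = (69 + 34)²/(-44730) - 1*(-1/184) = 103²*(-1/44730) + 1/184 = 10609*(-1/44730) + 1/184 = -10609/44730 + 1/184 = -953663/4115160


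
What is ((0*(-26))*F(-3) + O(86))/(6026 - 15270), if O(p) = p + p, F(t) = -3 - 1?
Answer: -43/2311 ≈ -0.018607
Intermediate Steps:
F(t) = -4
O(p) = 2*p
((0*(-26))*F(-3) + O(86))/(6026 - 15270) = ((0*(-26))*(-4) + 2*86)/(6026 - 15270) = (0*(-4) + 172)/(-9244) = (0 + 172)*(-1/9244) = 172*(-1/9244) = -43/2311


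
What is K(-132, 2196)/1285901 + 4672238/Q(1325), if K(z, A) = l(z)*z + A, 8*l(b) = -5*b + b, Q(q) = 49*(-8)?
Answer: -3004019035355/252036596 ≈ -11919.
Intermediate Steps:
Q(q) = -392
l(b) = -b/2 (l(b) = (-5*b + b)/8 = (-4*b)/8 = -b/2)
K(z, A) = A - z²/2 (K(z, A) = (-z/2)*z + A = -z²/2 + A = A - z²/2)
K(-132, 2196)/1285901 + 4672238/Q(1325) = (2196 - ½*(-132)²)/1285901 + 4672238/(-392) = (2196 - ½*17424)*(1/1285901) + 4672238*(-1/392) = (2196 - 8712)*(1/1285901) - 2336119/196 = -6516*1/1285901 - 2336119/196 = -6516/1285901 - 2336119/196 = -3004019035355/252036596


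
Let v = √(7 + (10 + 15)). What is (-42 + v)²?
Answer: 1796 - 336*√2 ≈ 1320.8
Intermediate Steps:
v = 4*√2 (v = √(7 + 25) = √32 = 4*√2 ≈ 5.6569)
(-42 + v)² = (-42 + 4*√2)²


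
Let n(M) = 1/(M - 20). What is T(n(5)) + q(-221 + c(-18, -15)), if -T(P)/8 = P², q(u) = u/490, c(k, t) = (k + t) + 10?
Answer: -5882/11025 ≈ -0.53351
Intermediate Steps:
c(k, t) = 10 + k + t
n(M) = 1/(-20 + M)
q(u) = u/490 (q(u) = u*(1/490) = u/490)
T(P) = -8*P²
T(n(5)) + q(-221 + c(-18, -15)) = -8/(-20 + 5)² + (-221 + (10 - 18 - 15))/490 = -8*(1/(-15))² + (-221 - 23)/490 = -8*(-1/15)² + (1/490)*(-244) = -8*1/225 - 122/245 = -8/225 - 122/245 = -5882/11025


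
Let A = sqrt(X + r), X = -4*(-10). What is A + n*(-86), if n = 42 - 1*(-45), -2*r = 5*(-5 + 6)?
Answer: -7482 + 5*sqrt(6)/2 ≈ -7475.9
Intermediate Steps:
r = -5/2 (r = -5*(-5 + 6)/2 = -5/2 ≈ -2.5000)
X = 40
A = 5*sqrt(6)/2 (A = sqrt(40 - 5/2) = sqrt(75/2) = 5*sqrt(6)/2 ≈ 6.1237)
n = 87 (n = 42 + 45 = 87)
A + n*(-86) = 5*sqrt(6)/2 + 87*(-86) = 5*sqrt(6)/2 - 7482 = -7482 + 5*sqrt(6)/2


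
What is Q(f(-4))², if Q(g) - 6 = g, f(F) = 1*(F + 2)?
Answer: 16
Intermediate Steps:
f(F) = 2 + F (f(F) = 1*(2 + F) = 2 + F)
Q(g) = 6 + g
Q(f(-4))² = (6 + (2 - 4))² = (6 - 2)² = 4² = 16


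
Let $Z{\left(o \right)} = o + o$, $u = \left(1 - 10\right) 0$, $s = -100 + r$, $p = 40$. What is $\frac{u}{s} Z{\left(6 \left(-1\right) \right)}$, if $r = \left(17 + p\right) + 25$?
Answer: $0$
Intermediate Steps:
$r = 82$ ($r = \left(17 + 40\right) + 25 = 57 + 25 = 82$)
$s = -18$ ($s = -100 + 82 = -18$)
$u = 0$ ($u = \left(-9\right) 0 = 0$)
$Z{\left(o \right)} = 2 o$
$\frac{u}{s} Z{\left(6 \left(-1\right) \right)} = \frac{0}{-18} \cdot 2 \cdot 6 \left(-1\right) = 0 \left(- \frac{1}{18}\right) 2 \left(-6\right) = 0 \left(-12\right) = 0$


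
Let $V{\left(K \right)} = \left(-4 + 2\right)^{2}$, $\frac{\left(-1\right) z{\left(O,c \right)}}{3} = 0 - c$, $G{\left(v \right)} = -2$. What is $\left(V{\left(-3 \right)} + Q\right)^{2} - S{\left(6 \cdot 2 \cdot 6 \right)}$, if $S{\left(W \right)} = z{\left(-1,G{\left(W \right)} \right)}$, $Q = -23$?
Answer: $367$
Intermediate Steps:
$z{\left(O,c \right)} = 3 c$ ($z{\left(O,c \right)} = - 3 \left(0 - c\right) = - 3 \left(- c\right) = 3 c$)
$V{\left(K \right)} = 4$ ($V{\left(K \right)} = \left(-2\right)^{2} = 4$)
$S{\left(W \right)} = -6$ ($S{\left(W \right)} = 3 \left(-2\right) = -6$)
$\left(V{\left(-3 \right)} + Q\right)^{2} - S{\left(6 \cdot 2 \cdot 6 \right)} = \left(4 - 23\right)^{2} - -6 = \left(-19\right)^{2} + 6 = 361 + 6 = 367$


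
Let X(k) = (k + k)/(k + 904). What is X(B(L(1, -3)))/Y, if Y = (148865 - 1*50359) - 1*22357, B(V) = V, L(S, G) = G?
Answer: -2/22870083 ≈ -8.7451e-8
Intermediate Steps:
X(k) = 2*k/(904 + k) (X(k) = (2*k)/(904 + k) = 2*k/(904 + k))
Y = 76149 (Y = (148865 - 50359) - 22357 = 98506 - 22357 = 76149)
X(B(L(1, -3)))/Y = (2*(-3)/(904 - 3))/76149 = (2*(-3)/901)*(1/76149) = (2*(-3)*(1/901))*(1/76149) = -6/901*1/76149 = -2/22870083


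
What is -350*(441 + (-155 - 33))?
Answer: -88550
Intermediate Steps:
-350*(441 + (-155 - 33)) = -350*(441 - 188) = -350*253 = -88550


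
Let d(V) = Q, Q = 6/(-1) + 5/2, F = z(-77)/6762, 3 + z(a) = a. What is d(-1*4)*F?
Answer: 20/483 ≈ 0.041408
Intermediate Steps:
z(a) = -3 + a
F = -40/3381 (F = (-3 - 77)/6762 = -80*1/6762 = -40/3381 ≈ -0.011831)
Q = -7/2 (Q = 6*(-1) + 5*(½) = -6 + 5/2 = -7/2 ≈ -3.5000)
d(V) = -7/2
d(-1*4)*F = -7/2*(-40/3381) = 20/483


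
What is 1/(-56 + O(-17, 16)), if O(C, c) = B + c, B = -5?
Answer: -1/45 ≈ -0.022222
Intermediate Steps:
O(C, c) = -5 + c
1/(-56 + O(-17, 16)) = 1/(-56 + (-5 + 16)) = 1/(-56 + 11) = 1/(-45) = -1/45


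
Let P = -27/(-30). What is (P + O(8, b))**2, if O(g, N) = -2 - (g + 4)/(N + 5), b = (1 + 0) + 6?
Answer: 441/100 ≈ 4.4100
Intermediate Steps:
b = 7 (b = 1 + 6 = 7)
P = 9/10 (P = -27*(-1/30) = 9/10 ≈ 0.90000)
O(g, N) = -2 - (4 + g)/(5 + N)
(P + O(8, b))**2 = (9/10 + (-14 - 1*8 - 2*7)/(5 + 7))**2 = (9/10 + (-14 - 8 - 14)/12)**2 = (9/10 + (1/12)*(-36))**2 = (9/10 - 3)**2 = (-21/10)**2 = 441/100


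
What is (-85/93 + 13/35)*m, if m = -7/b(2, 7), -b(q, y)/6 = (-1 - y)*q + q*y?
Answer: 883/2790 ≈ 0.31649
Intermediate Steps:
b(q, y) = -6*q*y - 6*q*(-1 - y) (b(q, y) = -6*((-1 - y)*q + q*y) = -6*(q*(-1 - y) + q*y) = -6*(q*y + q*(-1 - y)) = -6*q*y - 6*q*(-1 - y))
m = -7/12 (m = -7/(6*2) = -7/12 ≈ -0.58333)
(-85/93 + 13/35)*m = (-85/93 + 13/35)*(-7/12) = -1766/3255*(-7/12) = 883/2790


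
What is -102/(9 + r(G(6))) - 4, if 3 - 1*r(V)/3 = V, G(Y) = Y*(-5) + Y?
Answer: -77/15 ≈ -5.1333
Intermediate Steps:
G(Y) = -4*Y (G(Y) = -5*Y + Y = -4*Y)
r(V) = 9 - 3*V
-102/(9 + r(G(6))) - 4 = -102/(9 + (9 - (-12)*6)) - 4 = -102/(9 + (9 - 3*(-24))) - 4 = -102/(9 + (9 + 72)) - 4 = -102/(9 + 81) - 4 = -102/90 - 4 = -102*1/90 - 4 = -17/15 - 4 = -77/15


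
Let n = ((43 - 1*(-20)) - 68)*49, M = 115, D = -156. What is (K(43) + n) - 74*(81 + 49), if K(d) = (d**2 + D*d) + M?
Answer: -14609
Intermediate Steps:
K(d) = 115 + d**2 - 156*d (K(d) = (d**2 - 156*d) + 115 = 115 + d**2 - 156*d)
n = -245 (n = ((43 + 20) - 68)*49 = (63 - 68)*49 = -5*49 = -245)
(K(43) + n) - 74*(81 + 49) = ((115 + 43**2 - 156*43) - 245) - 74*(81 + 49) = ((115 + 1849 - 6708) - 245) - 74*130 = (-4744 - 245) - 9620 = -4989 - 9620 = -14609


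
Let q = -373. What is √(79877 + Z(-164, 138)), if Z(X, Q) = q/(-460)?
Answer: √4225536195/230 ≈ 282.63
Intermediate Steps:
Z(X, Q) = 373/460 (Z(X, Q) = -373/(-460) = -373*(-1/460) = 373/460)
√(79877 + Z(-164, 138)) = √(79877 + 373/460) = √(36743793/460) = √4225536195/230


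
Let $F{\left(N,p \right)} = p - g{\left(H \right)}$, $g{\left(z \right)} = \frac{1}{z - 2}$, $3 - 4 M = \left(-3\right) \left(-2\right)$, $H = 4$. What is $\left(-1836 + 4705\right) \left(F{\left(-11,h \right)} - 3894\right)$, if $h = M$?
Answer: $- \frac{44701889}{4} \approx -1.1175 \cdot 10^{7}$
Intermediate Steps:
$M = - \frac{3}{4}$ ($M = \frac{3}{4} - \frac{\left(-3\right) \left(-2\right)}{4} = \frac{3}{4} - \frac{3}{2} = - \frac{3}{4} \approx -0.75$)
$h = - \frac{3}{4} \approx -0.75$
$g{\left(z \right)} = \frac{1}{-2 + z}$
$F{\left(N,p \right)} = - \frac{1}{2} + p$ ($F{\left(N,p \right)} = p - \frac{1}{-2 + 4} = p - \frac{1}{2} = - \frac{1}{2} + p$)
$\left(-1836 + 4705\right) \left(F{\left(-11,h \right)} - 3894\right) = \left(-1836 + 4705\right) \left(\left(- \frac{1}{2} - \frac{3}{4}\right) - 3894\right) = 2869 \left(- \frac{5}{4} - 3894\right) = 2869 \left(- \frac{15581}{4}\right) = - \frac{44701889}{4}$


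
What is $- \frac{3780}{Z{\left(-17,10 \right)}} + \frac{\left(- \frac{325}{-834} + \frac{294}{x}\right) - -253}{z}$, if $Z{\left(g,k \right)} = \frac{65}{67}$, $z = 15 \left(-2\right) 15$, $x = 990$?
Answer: $- \frac{348561511297}{89446500} \approx -3896.9$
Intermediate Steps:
$z = -450$ ($z = \left(-30\right) 15 = -450$)
$Z{\left(g,k \right)} = \frac{65}{67}$ ($Z{\left(g,k \right)} = 65 \cdot \frac{1}{67} = \frac{65}{67}$)
$- \frac{3780}{Z{\left(-17,10 \right)}} + \frac{\left(- \frac{325}{-834} + \frac{294}{x}\right) - -253}{z} = - \frac{3780}{\frac{65}{67}} + \frac{\left(- \frac{325}{-834} + \frac{294}{990}\right) - -253}{-450} = \left(-3780\right) \frac{67}{65} + \left(\left(\left(-325\right) \left(- \frac{1}{834}\right) + 294 \cdot \frac{1}{990}\right) + 253\right) \left(- \frac{1}{450}\right) = - \frac{50652}{13} + \left(\left(\frac{325}{834} + \frac{49}{165}\right) + 253\right) \left(- \frac{1}{450}\right) = - \frac{50652}{13} + \left(\frac{10499}{15290} + 253\right) \left(- \frac{1}{450}\right) = - \frac{50652}{13} + \frac{3878869}{15290} \left(- \frac{1}{450}\right) = - \frac{50652}{13} - \frac{3878869}{6880500} = - \frac{348561511297}{89446500}$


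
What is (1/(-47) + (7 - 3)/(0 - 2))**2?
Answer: 9025/2209 ≈ 4.0856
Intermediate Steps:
(1/(-47) + (7 - 3)/(0 - 2))**2 = (-1/47 + 4/(-2))**2 = (-1/47 + 4*(-1/2))**2 = (-1/47 - 2)**2 = (-95/47)**2 = 9025/2209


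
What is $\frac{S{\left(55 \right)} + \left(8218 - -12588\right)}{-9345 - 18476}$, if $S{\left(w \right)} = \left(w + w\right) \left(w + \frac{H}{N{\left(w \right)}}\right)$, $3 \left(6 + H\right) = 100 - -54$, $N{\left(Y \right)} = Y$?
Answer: $- \frac{1880}{1941} \approx -0.96857$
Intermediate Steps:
$H = \frac{136}{3}$ ($H = -6 + \frac{100 - -54}{3} = -6 + \frac{100 + 54}{3} = -6 + \frac{1}{3} \cdot 154 = -6 + \frac{154}{3} = \frac{136}{3} \approx 45.333$)
$S{\left(w \right)} = 2 w \left(w + \frac{136}{3 w}\right)$ ($S{\left(w \right)} = \left(w + w\right) \left(w + \frac{136}{3 w}\right) = 2 w \left(w + \frac{136}{3 w}\right)$)
$\frac{S{\left(55 \right)} + \left(8218 - -12588\right)}{-9345 - 18476} = \frac{\left(\frac{272}{3} + 2 \cdot 55^{2}\right) + \left(8218 - -12588\right)}{-9345 - 18476} = \frac{\left(\frac{272}{3} + 2 \cdot 3025\right) + \left(8218 + 12588\right)}{-9345 - 18476} = \frac{\left(\frac{272}{3} + 6050\right) + 20806}{-9345 - 18476} = \frac{\frac{18422}{3} + 20806}{-27821} = \frac{80840}{3} \left(- \frac{1}{27821}\right) = - \frac{1880}{1941}$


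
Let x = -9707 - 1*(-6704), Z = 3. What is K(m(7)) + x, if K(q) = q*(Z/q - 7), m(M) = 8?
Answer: -3056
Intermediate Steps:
x = -3003 (x = -9707 + 6704 = -3003)
K(q) = q*(-7 + 3/q) (K(q) = q*(3/q - 7) = q*(-7 + 3/q))
K(m(7)) + x = (3 - 7*8) - 3003 = (3 - 56) - 3003 = -53 - 3003 = -3056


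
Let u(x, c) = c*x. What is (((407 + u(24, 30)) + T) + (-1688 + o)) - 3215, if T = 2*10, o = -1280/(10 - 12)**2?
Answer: -4076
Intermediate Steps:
o = -320 (o = -1280/((-2)**2) = -1280/4 = -1280*1/4 = -320)
T = 20
(((407 + u(24, 30)) + T) + (-1688 + o)) - 3215 = (((407 + 30*24) + 20) + (-1688 - 320)) - 3215 = (((407 + 720) + 20) - 2008) - 3215 = ((1127 + 20) - 2008) - 3215 = (1147 - 2008) - 3215 = -861 - 3215 = -4076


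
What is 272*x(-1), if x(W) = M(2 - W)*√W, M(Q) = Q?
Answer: 816*I ≈ 816.0*I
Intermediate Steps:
x(W) = √W*(2 - W) (x(W) = (2 - W)*√W = √W*(2 - W))
272*x(-1) = 272*(√(-1)*(2 - 1*(-1))) = 272*(I*(2 + 1)) = 272*(I*3) = 272*(3*I) = 816*I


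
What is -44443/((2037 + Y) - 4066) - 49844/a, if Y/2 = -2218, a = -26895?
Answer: 33723021/3863915 ≈ 8.7277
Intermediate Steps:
Y = -4436 (Y = 2*(-2218) = -4436)
-44443/((2037 + Y) - 4066) - 49844/a = -44443/((2037 - 4436) - 4066) - 49844/(-26895) = -44443/(-2399 - 4066) - 49844*(-1/26895) = -44443/(-6465) + 49844/26895 = -44443*(-1/6465) + 49844/26895 = 44443/6465 + 49844/26895 = 33723021/3863915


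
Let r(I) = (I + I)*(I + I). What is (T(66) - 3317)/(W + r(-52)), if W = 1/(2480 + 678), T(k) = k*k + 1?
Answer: 3284320/34156929 ≈ 0.096154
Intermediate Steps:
r(I) = 4*I**2 (r(I) = (2*I)*(2*I) = 4*I**2)
T(k) = 1 + k**2 (T(k) = k**2 + 1 = 1 + k**2)
W = 1/3158 ≈ 0.00031666
(T(66) - 3317)/(W + r(-52)) = ((1 + 66**2) - 3317)/(1/3158 + 4*(-52)**2) = ((1 + 4356) - 3317)/(1/3158 + 4*2704) = (4357 - 3317)/(1/3158 + 10816) = 1040/(34156929/3158) = 1040*(3158/34156929) = 3284320/34156929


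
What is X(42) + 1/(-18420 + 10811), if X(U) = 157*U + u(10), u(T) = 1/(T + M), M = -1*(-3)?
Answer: 652266294/98917 ≈ 6594.1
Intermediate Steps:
M = 3
u(T) = 1/(3 + T) (u(T) = 1/(T + 3) = 1/(3 + T))
X(U) = 1/13 + 157*U (X(U) = 157*U + 1/(3 + 10) = 157*U + 1/13 = 1/13 + 157*U)
X(42) + 1/(-18420 + 10811) = (1/13 + 157*42) + 1/(-18420 + 10811) = (1/13 + 6594) + 1/(-7609) = 85723/13 - 1/7609 = 652266294/98917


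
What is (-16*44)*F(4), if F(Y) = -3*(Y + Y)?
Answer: 16896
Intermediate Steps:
F(Y) = -6*Y
(-16*44)*F(4) = (-16*44)*(-6*4) = -704*(-24) = 16896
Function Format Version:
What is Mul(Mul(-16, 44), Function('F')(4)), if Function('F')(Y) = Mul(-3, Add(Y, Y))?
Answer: 16896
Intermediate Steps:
Function('F')(Y) = Mul(-6, Y) (Function('F')(Y) = Mul(-3, Mul(2, Y)) = Mul(-6, Y))
Mul(Mul(-16, 44), Function('F')(4)) = Mul(Mul(-16, 44), Mul(-6, 4)) = Mul(-704, -24) = 16896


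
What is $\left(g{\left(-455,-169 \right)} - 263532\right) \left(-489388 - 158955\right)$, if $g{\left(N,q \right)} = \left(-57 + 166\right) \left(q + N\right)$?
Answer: $214956824964$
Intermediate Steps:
$g{\left(N,q \right)} = 109 N + 109 q$ ($g{\left(N,q \right)} = 109 \left(N + q\right) = 109 N + 109 q$)
$\left(g{\left(-455,-169 \right)} - 263532\right) \left(-489388 - 158955\right) = \left(\left(109 \left(-455\right) + 109 \left(-169\right)\right) - 263532\right) \left(-489388 - 158955\right) = \left(\left(-49595 - 18421\right) - 263532\right) \left(-648343\right) = \left(-68016 - 263532\right) \left(-648343\right) = \left(-331548\right) \left(-648343\right) = 214956824964$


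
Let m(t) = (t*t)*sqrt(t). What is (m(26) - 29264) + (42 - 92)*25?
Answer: -30514 + 676*sqrt(26) ≈ -27067.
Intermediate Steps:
m(t) = t**(5/2) (m(t) = t**2*sqrt(t) = t**(5/2))
(m(26) - 29264) + (42 - 92)*25 = (26**(5/2) - 29264) + (42 - 92)*25 = (676*sqrt(26) - 29264) - 50*25 = (-29264 + 676*sqrt(26)) - 1250 = -30514 + 676*sqrt(26)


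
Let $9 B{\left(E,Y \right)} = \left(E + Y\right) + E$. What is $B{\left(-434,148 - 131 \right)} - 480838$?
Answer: $- \frac{4328393}{9} \approx -4.8093 \cdot 10^{5}$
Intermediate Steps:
$B{\left(E,Y \right)} = \frac{Y}{9} + \frac{2 E}{9}$ ($B{\left(E,Y \right)} = \frac{\left(E + Y\right) + E}{9} = \frac{Y + 2 E}{9} = \frac{Y}{9} + \frac{2 E}{9}$)
$B{\left(-434,148 - 131 \right)} - 480838 = \left(\frac{148 - 131}{9} + \frac{2}{9} \left(-434\right)\right) - 480838 = \left(\frac{148 - 131}{9} - \frac{868}{9}\right) - 480838 = \left(\frac{1}{9} \cdot 17 - \frac{868}{9}\right) - 480838 = \left(\frac{17}{9} - \frac{868}{9}\right) - 480838 = - \frac{851}{9} - 480838 = - \frac{4328393}{9}$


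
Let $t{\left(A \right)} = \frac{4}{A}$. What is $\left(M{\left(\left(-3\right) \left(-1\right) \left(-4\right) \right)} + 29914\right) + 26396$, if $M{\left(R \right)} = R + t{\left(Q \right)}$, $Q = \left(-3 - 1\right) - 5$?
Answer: $\frac{506678}{9} \approx 56298.0$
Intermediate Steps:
$Q = -9$ ($Q = -4 - 5 = -9$)
$M{\left(R \right)} = - \frac{4}{9} + R$ ($M{\left(R \right)} = R + \frac{4}{-9} = R + 4 \left(- \frac{1}{9}\right) = R - \frac{4}{9} = - \frac{4}{9} + R$)
$\left(M{\left(\left(-3\right) \left(-1\right) \left(-4\right) \right)} + 29914\right) + 26396 = \left(\left(- \frac{4}{9} + \left(-3\right) \left(-1\right) \left(-4\right)\right) + 29914\right) + 26396 = \left(\left(- \frac{4}{9} + 3 \left(-4\right)\right) + 29914\right) + 26396 = \left(\left(- \frac{4}{9} - 12\right) + 29914\right) + 26396 = \left(- \frac{112}{9} + 29914\right) + 26396 = \frac{269114}{9} + 26396 = \frac{506678}{9}$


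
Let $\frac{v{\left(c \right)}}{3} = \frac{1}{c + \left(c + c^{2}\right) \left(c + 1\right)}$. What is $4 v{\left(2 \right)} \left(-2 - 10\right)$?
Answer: $- \frac{36}{5} \approx -7.2$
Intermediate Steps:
$v{\left(c \right)} = \frac{3}{c + \left(1 + c\right) \left(c + c^{2}\right)}$ ($v{\left(c \right)} = \frac{3}{c + \left(c + c^{2}\right) \left(c + 1\right)} = \frac{3}{c + \left(c + c^{2}\right) \left(1 + c\right)} = \frac{3}{c + \left(1 + c\right) \left(c + c^{2}\right)}$)
$4 v{\left(2 \right)} \left(-2 - 10\right) = 4 \frac{3}{2 \left(2 + 2^{2} + 2 \cdot 2\right)} \left(-2 - 10\right) = 4 \cdot 3 \cdot \frac{1}{2} \frac{1}{2 + 4 + 4} \left(-2 - 10\right) = 4 \cdot 3 \cdot \frac{1}{2} \cdot \frac{1}{10} \left(-12\right) = 4 \cdot \frac{3}{20} \left(-12\right) = \frac{3}{5} \left(-12\right) = - \frac{36}{5}$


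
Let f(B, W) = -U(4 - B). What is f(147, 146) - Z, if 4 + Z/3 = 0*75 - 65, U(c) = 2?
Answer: 205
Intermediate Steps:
Z = -207 (Z = -12 + 3*(0*75 - 65) = -12 + 3*(0 - 65) = -12 + 3*(-65) = -12 - 195 = -207)
f(B, W) = -2 (f(B, W) = -1*2 = -2)
f(147, 146) - Z = -2 - 1*(-207) = -2 + 207 = 205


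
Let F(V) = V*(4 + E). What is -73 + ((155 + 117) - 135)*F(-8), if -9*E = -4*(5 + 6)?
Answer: -88337/9 ≈ -9815.2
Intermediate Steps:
E = 44/9 (E = -(-4)*(5 + 6)/9 = -(-4)*11/9 = -⅑*(-44) = 44/9 ≈ 4.8889)
F(V) = 80*V/9 (F(V) = V*(4 + 44/9) = V*(80/9) = 80*V/9)
-73 + ((155 + 117) - 135)*F(-8) = -73 + ((155 + 117) - 135)*((80/9)*(-8)) = -73 + (272 - 135)*(-640/9) = -73 + 137*(-640/9) = -73 - 87680/9 = -88337/9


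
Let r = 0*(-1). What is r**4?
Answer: 0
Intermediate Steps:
r = 0
r**4 = 0**4 = 0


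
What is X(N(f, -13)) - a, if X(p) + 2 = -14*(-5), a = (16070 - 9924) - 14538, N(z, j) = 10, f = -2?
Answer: 8460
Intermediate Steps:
a = -8392 (a = 6146 - 14538 = -8392)
X(p) = 68 (X(p) = -2 - 14*(-5) = -2 + 70 = 68)
X(N(f, -13)) - a = 68 - 1*(-8392) = 68 + 8392 = 8460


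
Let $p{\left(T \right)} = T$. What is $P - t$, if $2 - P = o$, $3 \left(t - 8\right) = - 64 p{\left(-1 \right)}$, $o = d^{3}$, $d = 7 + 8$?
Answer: $- \frac{10207}{3} \approx -3402.3$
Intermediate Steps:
$d = 15$
$o = 3375$ ($o = 15^{3} = 3375$)
$t = \frac{88}{3}$ ($t = 8 + \frac{\left(-64\right) \left(-1\right)}{3} = 8 + \frac{1}{3} \cdot 64 = 8 + \frac{64}{3} = \frac{88}{3} \approx 29.333$)
$P = -3373$ ($P = 2 - 3375 = -3373$)
$P - t = -3373 - \frac{88}{3} = - \frac{10207}{3}$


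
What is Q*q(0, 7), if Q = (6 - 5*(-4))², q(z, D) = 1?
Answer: 676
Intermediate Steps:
Q = 676 (Q = (6 + 20)² = 26² = 676)
Q*q(0, 7) = 676*1 = 676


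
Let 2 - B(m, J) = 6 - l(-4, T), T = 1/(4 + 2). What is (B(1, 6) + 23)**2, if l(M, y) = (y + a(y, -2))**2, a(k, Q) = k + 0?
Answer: 29584/81 ≈ 365.23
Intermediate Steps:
T = 1/6 ≈ 0.16667
a(k, Q) = k
l(M, y) = 4*y**2 (l(M, y) = (y + y)**2 = (2*y)**2 = 4*y**2)
B(m, J) = -35/9 (B(m, J) = 2 - (6 - 4*(1/6)**2) = 2 - (6 - 4/36) = 2 - (6 - 1*1/9) = 2 - (6 - 1/9) = 2 - 1*53/9 = 2 - 53/9 = -35/9)
(B(1, 6) + 23)**2 = (-35/9 + 23)**2 = (172/9)**2 = 29584/81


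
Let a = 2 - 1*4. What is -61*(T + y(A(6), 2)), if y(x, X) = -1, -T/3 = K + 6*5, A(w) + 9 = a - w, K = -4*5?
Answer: 1891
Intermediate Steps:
K = -20
a = -2 (a = 2 - 4 = -2)
A(w) = -11 - w (A(w) = -9 + (-2 - w) = -11 - w)
T = -30 (T = -3*(-20 + 6*5) = -3*(-20 + 30) = -3*10 = -30)
-61*(T + y(A(6), 2)) = -61*(-30 - 1) = -61*(-31) = 1891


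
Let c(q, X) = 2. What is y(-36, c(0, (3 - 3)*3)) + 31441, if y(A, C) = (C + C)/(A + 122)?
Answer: 1351965/43 ≈ 31441.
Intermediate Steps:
y(A, C) = 2*C/(122 + A) (y(A, C) = (2*C)/(122 + A) = 2*C/(122 + A))
y(-36, c(0, (3 - 3)*3)) + 31441 = 2*2/(122 - 36) + 31441 = 2*2/86 + 31441 = 2*2*(1/86) + 31441 = 2/43 + 31441 = 1351965/43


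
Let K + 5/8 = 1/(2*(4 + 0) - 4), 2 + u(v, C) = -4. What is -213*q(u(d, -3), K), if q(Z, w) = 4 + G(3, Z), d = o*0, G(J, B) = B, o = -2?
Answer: 426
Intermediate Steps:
d = 0 (d = -2*0 = 0)
u(v, C) = -6 (u(v, C) = -2 - 4 = -6)
K = -3/8 (K = -5/8 + 1/(2*(4 + 0) - 4) = -5/8 + 1/(2*4 - 4) = -5/8 + 1/(8 - 4) = -5/8 + 1/4 = -5/8 + ¼ = -3/8 ≈ -0.37500)
q(Z, w) = 4 + Z
-213*q(u(d, -3), K) = -213*(4 - 6) = -213*(-2) = 426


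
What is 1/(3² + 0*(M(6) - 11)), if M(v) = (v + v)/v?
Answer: ⅑ ≈ 0.11111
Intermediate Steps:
M(v) = 2 (M(v) = (2*v)/v = 2)
1/(3² + 0*(M(6) - 11)) = 1/(3² + 0*(2 - 11)) = 1/(9 + 0*(-9)) = 1/(9 + 0) = 1/9 = ⅑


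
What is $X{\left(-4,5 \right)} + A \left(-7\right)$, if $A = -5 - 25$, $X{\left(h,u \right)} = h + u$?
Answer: $211$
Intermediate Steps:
$A = -30$ ($A = -5 - 25 = -30$)
$X{\left(-4,5 \right)} + A \left(-7\right) = \left(-4 + 5\right) - -210 = 1 + 210 = 211$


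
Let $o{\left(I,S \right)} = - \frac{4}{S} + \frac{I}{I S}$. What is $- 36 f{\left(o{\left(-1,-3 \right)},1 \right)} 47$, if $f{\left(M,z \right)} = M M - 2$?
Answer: $1692$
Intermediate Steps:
$o{\left(I,S \right)} = - \frac{3}{S}$ ($o{\left(I,S \right)} = - \frac{4}{S} + I \frac{1}{I S} = - \frac{4}{S} + \frac{1}{S} = - \frac{3}{S}$)
$f{\left(M,z \right)} = -2 + M^{2}$ ($f{\left(M,z \right)} = M^{2} - 2 = -2 + M^{2}$)
$- 36 f{\left(o{\left(-1,-3 \right)},1 \right)} 47 = - 36 \left(-2 + \left(- \frac{3}{-3}\right)^{2}\right) 47 = - 36 \left(-2 + \left(\left(-3\right) \left(- \frac{1}{3}\right)\right)^{2}\right) 47 = - 36 \left(-2 + 1^{2}\right) 47 = - 36 \left(-2 + 1\right) 47 = \left(-36\right) \left(-1\right) 47 = 36 \cdot 47 = 1692$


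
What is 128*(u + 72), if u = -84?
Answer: -1536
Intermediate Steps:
128*(u + 72) = 128*(-84 + 72) = 128*(-12) = -1536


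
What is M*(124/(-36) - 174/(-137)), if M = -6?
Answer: 5362/411 ≈ 13.046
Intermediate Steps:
M*(124/(-36) - 174/(-137)) = -6*(124/(-36) - 174/(-137)) = -6*(124*(-1/36) - 174*(-1/137)) = -6*(-31/9 + 174/137) = -6*(-2681/1233) = 5362/411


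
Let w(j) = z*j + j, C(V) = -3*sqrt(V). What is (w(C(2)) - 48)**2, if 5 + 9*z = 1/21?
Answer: 9159026/3969 + 2720*sqrt(2)/21 ≈ 2490.8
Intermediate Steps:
z = -104/189 (z = -5/9 + (1/9)/21 = -5/9 + (1/9)*(1/21) = -5/9 + 1/189 = -104/189 ≈ -0.55026)
w(j) = 85*j/189 (w(j) = -104*j/189 + j = 85*j/189)
(w(C(2)) - 48)**2 = (85*(-3*sqrt(2))/189 - 48)**2 = (-85*sqrt(2)/63 - 48)**2 = (-48 - 85*sqrt(2)/63)**2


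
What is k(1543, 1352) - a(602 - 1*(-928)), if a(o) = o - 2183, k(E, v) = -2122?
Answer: -1469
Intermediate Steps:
a(o) = -2183 + o
k(1543, 1352) - a(602 - 1*(-928)) = -2122 - (-2183 + (602 - 1*(-928))) = -2122 - (-2183 + (602 + 928)) = -2122 - (-2183 + 1530) = -2122 - 1*(-653) = -2122 + 653 = -1469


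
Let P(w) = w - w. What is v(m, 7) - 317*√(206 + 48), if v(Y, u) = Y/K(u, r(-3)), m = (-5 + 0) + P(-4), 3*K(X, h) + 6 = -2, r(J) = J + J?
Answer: 15/8 - 317*√254 ≈ -5050.3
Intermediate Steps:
r(J) = 2*J
P(w) = 0
K(X, h) = -8/3 (K(X, h) = -2 + (⅓)*(-2) = -2 - ⅔ = -8/3)
m = -5 (m = (-5 + 0) + 0 = -5 + 0 = -5)
v(Y, u) = -3*Y/8 (v(Y, u) = Y/(-8/3) = Y*(-3/8) = -3*Y/8)
v(m, 7) - 317*√(206 + 48) = -3/8*(-5) - 317*√(206 + 48) = 15/8 - 317*√254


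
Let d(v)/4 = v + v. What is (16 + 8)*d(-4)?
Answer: -768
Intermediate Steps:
d(v) = 8*v (d(v) = 4*(v + v) = 4*(2*v) = 8*v)
(16 + 8)*d(-4) = (16 + 8)*(8*(-4)) = 24*(-32) = -768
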